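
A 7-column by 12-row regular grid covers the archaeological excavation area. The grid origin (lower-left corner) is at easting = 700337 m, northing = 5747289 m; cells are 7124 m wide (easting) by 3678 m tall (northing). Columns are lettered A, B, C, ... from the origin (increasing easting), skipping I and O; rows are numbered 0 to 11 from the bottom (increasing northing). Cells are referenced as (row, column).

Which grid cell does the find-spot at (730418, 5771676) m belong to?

Column index: ⌊(730418 − 700337) / 7124⌋ = ⌊4.222⌋ = 4 → column E
Row offset from origin: ⌊(5771676 − 5747289) / 3678⌋ = ⌊6.631⌋ = 6 → row 6

(6, E)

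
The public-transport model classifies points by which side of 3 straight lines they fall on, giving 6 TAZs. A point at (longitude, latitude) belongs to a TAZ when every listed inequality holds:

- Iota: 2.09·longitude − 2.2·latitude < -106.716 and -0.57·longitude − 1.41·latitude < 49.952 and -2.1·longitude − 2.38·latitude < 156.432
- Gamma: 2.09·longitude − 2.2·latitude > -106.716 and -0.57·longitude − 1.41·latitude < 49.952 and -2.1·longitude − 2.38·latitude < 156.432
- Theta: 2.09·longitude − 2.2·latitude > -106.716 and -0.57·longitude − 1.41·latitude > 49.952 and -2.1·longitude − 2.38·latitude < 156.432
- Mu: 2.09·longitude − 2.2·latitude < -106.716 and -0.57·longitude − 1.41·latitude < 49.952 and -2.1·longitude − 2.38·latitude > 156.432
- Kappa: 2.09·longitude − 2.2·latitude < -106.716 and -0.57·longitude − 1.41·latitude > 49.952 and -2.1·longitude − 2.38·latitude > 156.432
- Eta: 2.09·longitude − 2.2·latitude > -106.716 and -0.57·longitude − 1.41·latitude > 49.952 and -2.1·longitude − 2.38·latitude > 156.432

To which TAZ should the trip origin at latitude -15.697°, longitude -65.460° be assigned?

2.09·-65.460 − 2.2·-15.697 = -102.278, which is > -106.716
-0.57·-65.460 − 1.41·-15.697 = 59.445, which is > 49.952
-2.1·-65.460 − 2.38·-15.697 = 174.825, which is > 156.432
This sign pattern matches Eta.

Eta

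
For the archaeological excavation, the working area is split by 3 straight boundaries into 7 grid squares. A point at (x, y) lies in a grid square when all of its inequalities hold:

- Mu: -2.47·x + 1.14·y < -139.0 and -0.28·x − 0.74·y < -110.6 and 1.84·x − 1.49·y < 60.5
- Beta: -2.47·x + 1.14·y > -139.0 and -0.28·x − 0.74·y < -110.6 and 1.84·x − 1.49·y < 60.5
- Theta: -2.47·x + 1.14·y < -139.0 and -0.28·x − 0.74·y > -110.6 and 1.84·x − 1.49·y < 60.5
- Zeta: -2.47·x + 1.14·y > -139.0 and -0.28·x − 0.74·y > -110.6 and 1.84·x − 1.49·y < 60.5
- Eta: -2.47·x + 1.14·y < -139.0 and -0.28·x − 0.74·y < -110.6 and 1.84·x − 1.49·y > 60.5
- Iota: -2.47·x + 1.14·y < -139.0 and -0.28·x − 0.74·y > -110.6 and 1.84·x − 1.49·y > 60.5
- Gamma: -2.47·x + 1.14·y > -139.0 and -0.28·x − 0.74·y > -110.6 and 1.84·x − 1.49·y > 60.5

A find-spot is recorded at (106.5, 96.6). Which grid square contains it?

-2.47·106.5 + 1.14·96.6 = -152.931, which is < -139.0
-0.28·106.5 − 0.74·96.6 = -101.304, which is > -110.6
1.84·106.5 − 1.49·96.6 = 52.026, which is < 60.5
This sign pattern matches Theta.

Theta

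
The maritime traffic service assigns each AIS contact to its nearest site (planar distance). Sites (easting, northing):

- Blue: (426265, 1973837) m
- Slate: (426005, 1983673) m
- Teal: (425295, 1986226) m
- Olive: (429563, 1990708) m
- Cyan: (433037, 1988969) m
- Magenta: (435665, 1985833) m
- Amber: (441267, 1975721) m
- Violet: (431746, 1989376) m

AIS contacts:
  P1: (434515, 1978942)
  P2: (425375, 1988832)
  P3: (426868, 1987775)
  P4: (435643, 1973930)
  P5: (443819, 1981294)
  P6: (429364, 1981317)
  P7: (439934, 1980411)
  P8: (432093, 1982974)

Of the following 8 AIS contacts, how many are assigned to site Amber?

3

P1 → Magenta
P2 → Teal
P3 → Teal
P4 → Amber
P5 → Amber
P6 → Slate
P7 → Amber
P8 → Magenta
3 of the 8 go to Amber.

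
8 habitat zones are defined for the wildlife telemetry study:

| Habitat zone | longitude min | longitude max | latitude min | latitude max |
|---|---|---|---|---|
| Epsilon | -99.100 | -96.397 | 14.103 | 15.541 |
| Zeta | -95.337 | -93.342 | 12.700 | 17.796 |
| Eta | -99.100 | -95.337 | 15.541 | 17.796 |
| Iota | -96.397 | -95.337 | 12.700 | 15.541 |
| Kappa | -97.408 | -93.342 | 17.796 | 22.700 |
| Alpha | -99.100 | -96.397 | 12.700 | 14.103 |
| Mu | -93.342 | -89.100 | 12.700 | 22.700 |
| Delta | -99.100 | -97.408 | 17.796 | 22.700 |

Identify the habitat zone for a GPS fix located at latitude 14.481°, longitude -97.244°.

The point has longitude = -97.244 and latitude = 14.481.
Only Epsilon satisfies -99.100 ≤ longitude ≤ -96.397 and 14.103 ≤ latitude ≤ 15.541.

Epsilon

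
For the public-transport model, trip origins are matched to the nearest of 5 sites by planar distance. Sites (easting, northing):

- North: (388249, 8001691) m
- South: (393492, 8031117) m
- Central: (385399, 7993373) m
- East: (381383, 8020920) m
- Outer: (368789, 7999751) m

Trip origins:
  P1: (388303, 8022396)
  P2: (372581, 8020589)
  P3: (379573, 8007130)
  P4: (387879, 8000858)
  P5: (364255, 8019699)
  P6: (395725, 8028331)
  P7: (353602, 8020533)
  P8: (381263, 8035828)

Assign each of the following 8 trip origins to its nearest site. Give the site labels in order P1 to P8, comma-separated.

East, East, North, North, East, South, Outer, South

P1 → East (d²=50064976.00)
P2 → East (d²=77584765.00)
P3 → North (d²=104855697.00)
P4 → North (d²=830789.00)
P5 → East (d²=294859225.00)
P6 → South (d²=12748085.00)
P7 → Outer (d²=662536493.00)
P8 → South (d²=171741962.00)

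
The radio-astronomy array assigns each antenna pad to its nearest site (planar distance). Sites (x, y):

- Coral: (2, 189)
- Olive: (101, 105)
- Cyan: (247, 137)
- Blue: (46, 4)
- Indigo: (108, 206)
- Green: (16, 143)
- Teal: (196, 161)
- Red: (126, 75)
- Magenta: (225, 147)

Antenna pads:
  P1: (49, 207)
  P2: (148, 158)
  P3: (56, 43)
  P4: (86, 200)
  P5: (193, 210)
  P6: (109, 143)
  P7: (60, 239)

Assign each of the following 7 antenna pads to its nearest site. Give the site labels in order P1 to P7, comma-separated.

P1 → Coral (d²=2533.00)
P2 → Teal (d²=2313.00)
P3 → Blue (d²=1621.00)
P4 → Indigo (d²=520.00)
P5 → Teal (d²=2410.00)
P6 → Olive (d²=1508.00)
P7 → Indigo (d²=3393.00)

Coral, Teal, Blue, Indigo, Teal, Olive, Indigo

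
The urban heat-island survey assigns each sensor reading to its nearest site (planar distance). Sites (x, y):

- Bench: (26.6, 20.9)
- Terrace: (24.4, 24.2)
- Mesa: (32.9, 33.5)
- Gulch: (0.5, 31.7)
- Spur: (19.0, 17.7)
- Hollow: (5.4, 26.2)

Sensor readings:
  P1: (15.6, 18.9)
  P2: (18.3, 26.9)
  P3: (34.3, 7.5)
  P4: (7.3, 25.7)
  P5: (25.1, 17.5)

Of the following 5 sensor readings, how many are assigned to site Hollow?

1

P1 → Spur
P2 → Terrace
P3 → Bench
P4 → Hollow
P5 → Bench
1 of the 5 goes to Hollow.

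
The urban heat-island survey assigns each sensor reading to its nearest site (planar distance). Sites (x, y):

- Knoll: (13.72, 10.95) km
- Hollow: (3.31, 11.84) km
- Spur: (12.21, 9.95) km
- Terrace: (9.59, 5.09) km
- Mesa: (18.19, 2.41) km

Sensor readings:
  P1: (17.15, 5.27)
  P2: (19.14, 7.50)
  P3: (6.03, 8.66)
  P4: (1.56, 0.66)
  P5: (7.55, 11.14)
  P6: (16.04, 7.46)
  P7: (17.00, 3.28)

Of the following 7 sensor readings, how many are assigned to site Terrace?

1

P1 → Mesa
P2 → Mesa
P3 → Hollow
P4 → Terrace
P5 → Hollow
P6 → Knoll
P7 → Mesa
1 of the 7 goes to Terrace.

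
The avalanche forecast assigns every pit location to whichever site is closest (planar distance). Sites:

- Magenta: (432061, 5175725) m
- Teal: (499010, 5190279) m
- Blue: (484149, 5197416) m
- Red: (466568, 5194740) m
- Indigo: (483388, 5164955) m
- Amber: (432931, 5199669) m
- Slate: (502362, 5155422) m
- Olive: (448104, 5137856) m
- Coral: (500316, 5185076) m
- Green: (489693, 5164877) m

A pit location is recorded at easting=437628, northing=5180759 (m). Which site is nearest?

Squared distances to each site:
Magenta: 56332645.000; Teal: 3858380324.000; Blue: 2441659090.000; Red: 1032991961.000; Indigo: 2343744016.000; Amber: 379649909.000; Slate: 4832454325.000; Olive: 1950413985.000; Coral: 3948421833.000; Green: 2963002149.000.
Minimum at Magenta.

Magenta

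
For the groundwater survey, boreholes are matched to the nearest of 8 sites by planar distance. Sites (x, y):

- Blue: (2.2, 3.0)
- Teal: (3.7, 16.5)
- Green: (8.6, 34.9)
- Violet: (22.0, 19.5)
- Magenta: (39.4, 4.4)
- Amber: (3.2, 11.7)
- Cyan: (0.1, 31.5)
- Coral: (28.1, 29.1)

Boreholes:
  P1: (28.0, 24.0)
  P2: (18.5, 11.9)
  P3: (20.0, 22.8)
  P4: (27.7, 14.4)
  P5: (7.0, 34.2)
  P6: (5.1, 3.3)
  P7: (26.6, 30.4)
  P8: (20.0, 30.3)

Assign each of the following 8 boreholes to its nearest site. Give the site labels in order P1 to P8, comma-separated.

Coral, Violet, Violet, Violet, Green, Blue, Coral, Coral

P1 → Coral (d²=26.02)
P2 → Violet (d²=70.01)
P3 → Violet (d²=14.89)
P4 → Violet (d²=58.50)
P5 → Green (d²=3.05)
P6 → Blue (d²=8.50)
P7 → Coral (d²=3.94)
P8 → Coral (d²=67.05)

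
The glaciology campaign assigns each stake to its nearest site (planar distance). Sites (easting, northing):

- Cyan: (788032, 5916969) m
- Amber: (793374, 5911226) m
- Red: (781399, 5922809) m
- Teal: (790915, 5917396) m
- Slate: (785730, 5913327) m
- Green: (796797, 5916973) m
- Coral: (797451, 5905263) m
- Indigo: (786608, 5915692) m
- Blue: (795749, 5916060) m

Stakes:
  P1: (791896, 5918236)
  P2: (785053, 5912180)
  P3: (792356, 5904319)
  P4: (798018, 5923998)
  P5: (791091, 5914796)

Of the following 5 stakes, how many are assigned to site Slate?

P1 → Teal
P2 → Slate
P3 → Coral
P4 → Green
P5 → Teal
1 of the 5 goes to Slate.

1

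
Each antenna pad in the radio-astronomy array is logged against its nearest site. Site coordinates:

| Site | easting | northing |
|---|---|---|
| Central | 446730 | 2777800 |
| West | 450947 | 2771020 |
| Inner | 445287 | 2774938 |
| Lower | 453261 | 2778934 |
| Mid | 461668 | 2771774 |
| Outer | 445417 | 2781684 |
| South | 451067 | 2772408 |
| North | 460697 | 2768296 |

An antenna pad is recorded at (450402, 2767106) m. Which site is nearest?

Squared distances to each site:
Central: 127845220.000; West: 15616421.000; Inner: 87503449.000; Lower: 148075465.000; Mid: 148712980.000; Outer: 237368309.000; South: 28553429.000; North: 107403125.000.
Minimum at West.

West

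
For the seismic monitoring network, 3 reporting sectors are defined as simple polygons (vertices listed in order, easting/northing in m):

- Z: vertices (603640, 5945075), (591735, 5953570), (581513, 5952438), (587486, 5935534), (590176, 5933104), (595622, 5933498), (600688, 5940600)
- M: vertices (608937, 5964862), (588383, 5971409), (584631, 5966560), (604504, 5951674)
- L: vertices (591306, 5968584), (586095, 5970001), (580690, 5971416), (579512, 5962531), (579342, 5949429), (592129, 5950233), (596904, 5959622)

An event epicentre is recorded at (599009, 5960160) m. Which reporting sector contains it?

Cast a ray rightward from (599009, 5960160). For each polygon, the edges (by vertex number in listed order) whose endpoints lie on opposite sides of northing = 5960160, where each meets that height, and whether that is right or left of the point:
Z: no edge straddles that height → 0 crossings.
M: 3–4 at easting≈593175.1 (left), 4–1 at easting≈607356.5 (right) → 1 crossing.
L: 4–5 at easting≈579481.2 (left), 7–1 at easting≈596567.9 (left) → 0 crossings.
Only M has an odd count, so the point is inside M.

M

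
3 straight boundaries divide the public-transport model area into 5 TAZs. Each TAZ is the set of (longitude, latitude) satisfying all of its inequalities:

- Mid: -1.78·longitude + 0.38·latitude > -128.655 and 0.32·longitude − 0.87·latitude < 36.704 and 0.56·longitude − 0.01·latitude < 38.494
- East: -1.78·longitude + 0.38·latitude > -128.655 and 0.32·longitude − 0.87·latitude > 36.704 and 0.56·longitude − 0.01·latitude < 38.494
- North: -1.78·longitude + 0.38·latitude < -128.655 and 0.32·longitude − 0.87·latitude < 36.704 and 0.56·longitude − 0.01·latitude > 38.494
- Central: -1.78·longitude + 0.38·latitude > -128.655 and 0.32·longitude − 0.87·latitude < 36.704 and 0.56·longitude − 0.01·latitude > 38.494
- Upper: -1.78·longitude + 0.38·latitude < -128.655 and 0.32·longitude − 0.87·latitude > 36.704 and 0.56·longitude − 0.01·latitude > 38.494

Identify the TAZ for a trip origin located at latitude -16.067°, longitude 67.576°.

-1.78·67.576 + 0.38·-16.067 = -126.391, which is > -128.655
0.32·67.576 − 0.87·-16.067 = 35.603, which is < 36.704
0.56·67.576 − 0.01·-16.067 = 38.003, which is < 38.494
This sign pattern matches Mid.

Mid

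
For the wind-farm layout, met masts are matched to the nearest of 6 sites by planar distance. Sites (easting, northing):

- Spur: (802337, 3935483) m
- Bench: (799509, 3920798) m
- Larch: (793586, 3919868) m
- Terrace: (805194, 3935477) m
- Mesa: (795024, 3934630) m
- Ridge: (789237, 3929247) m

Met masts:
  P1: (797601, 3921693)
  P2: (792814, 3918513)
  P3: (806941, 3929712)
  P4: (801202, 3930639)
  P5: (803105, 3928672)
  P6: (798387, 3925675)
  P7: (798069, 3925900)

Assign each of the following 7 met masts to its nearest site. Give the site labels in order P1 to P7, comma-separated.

P1 → Bench (d²=4441489.00)
P2 → Larch (d²=2432009.00)
P3 → Terrace (d²=36287234.00)
P4 → Spur (d²=24752561.00)
P5 → Spur (d²=46979545.00)
P6 → Bench (d²=25044013.00)
P7 → Bench (d²=28104004.00)

Bench, Larch, Terrace, Spur, Spur, Bench, Bench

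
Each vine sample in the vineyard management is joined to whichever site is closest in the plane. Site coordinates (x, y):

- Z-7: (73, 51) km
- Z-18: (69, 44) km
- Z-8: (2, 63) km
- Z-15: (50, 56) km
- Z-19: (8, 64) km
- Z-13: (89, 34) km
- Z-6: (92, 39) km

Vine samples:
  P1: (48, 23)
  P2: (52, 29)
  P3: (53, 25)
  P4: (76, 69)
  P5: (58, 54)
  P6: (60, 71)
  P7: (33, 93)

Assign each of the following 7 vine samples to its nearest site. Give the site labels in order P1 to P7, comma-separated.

P1 → Z-18 (d²=882.00)
P2 → Z-18 (d²=514.00)
P3 → Z-18 (d²=617.00)
P4 → Z-7 (d²=333.00)
P5 → Z-15 (d²=68.00)
P6 → Z-15 (d²=325.00)
P7 → Z-19 (d²=1466.00)

Z-18, Z-18, Z-18, Z-7, Z-15, Z-15, Z-19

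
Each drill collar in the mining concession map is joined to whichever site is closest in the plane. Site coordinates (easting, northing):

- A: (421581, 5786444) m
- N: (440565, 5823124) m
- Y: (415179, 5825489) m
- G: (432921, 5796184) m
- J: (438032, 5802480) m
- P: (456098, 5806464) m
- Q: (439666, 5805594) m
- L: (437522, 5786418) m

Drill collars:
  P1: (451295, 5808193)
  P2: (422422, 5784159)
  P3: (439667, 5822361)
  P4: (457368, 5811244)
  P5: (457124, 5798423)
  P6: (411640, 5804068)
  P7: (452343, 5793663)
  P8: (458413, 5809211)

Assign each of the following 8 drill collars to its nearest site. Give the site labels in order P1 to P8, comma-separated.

P1 → P (d²=26058250.00)
P2 → A (d²=5928506.00)
P3 → N (d²=1388573.00)
P4 → P (d²=24461300.00)
P5 → P (d²=65710357.00)
P6 → A (d²=409428857.00)
P7 → P (d²=177965626.00)
P8 → P (d²=12905234.00)

P, A, N, P, P, A, P, P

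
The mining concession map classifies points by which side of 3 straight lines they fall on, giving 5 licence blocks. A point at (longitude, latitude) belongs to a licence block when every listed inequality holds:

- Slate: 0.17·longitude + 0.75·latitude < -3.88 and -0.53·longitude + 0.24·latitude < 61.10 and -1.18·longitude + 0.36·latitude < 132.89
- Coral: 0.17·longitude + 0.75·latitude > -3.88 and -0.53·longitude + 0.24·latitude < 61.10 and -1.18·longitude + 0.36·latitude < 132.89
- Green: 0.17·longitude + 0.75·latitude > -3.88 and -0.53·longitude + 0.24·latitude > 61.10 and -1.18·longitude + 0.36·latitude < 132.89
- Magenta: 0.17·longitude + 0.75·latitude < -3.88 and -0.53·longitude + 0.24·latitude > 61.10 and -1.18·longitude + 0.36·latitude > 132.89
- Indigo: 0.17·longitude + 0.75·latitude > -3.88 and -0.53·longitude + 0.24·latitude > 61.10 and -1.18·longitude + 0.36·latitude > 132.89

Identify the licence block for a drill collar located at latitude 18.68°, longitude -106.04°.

0.17·-106.04 + 0.75·18.68 = -4.017, which is < -3.88
-0.53·-106.04 + 0.24·18.68 = 60.684, which is < 61.10
-1.18·-106.04 + 0.36·18.68 = 131.852, which is < 132.89
This sign pattern matches Slate.

Slate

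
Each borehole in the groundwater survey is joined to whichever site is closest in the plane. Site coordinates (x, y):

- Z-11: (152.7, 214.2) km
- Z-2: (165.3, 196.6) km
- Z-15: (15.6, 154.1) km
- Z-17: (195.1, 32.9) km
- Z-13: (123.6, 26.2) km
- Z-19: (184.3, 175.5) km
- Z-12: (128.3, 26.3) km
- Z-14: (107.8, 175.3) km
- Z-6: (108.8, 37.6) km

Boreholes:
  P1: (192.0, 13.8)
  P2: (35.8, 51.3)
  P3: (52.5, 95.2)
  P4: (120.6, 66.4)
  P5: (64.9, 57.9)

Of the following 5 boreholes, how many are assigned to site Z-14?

P1 → Z-17
P2 → Z-6
P3 → Z-15
P4 → Z-6
P5 → Z-6
0 of the 5 go to Z-14.

0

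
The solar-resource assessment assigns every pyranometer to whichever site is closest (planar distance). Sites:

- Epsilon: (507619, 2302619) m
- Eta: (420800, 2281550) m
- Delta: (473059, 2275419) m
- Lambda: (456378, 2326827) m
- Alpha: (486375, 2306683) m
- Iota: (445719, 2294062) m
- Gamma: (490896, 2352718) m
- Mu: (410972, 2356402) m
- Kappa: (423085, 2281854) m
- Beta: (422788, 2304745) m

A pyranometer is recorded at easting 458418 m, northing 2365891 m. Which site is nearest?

Squared distances to each site:
Epsilon: 6424084385.000; Eta: 8528518205.000; Delta: 8399541665.000; Lambda: 1530157696.000; Alpha: 4287181113.000; Iota: 5320669842.000; Gamma: 1228348413.000; Mu: 2341164037.000; Kappa: 8310638258.000; Beta: 5008330216.000.
Minimum at Gamma.

Gamma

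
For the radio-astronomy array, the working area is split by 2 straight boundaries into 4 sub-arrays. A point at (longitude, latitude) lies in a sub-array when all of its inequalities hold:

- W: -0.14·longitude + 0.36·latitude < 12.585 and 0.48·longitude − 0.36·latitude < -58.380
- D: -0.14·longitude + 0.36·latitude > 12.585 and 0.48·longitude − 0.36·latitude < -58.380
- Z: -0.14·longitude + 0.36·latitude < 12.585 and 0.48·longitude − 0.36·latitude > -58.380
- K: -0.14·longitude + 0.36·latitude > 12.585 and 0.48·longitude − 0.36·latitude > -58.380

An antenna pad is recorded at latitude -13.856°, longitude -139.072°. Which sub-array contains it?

D

-0.14·-139.072 + 0.36·-13.856 = 14.482, which is > 12.585
0.48·-139.072 − 0.36·-13.856 = -61.766, which is < -58.380
This sign pattern matches D.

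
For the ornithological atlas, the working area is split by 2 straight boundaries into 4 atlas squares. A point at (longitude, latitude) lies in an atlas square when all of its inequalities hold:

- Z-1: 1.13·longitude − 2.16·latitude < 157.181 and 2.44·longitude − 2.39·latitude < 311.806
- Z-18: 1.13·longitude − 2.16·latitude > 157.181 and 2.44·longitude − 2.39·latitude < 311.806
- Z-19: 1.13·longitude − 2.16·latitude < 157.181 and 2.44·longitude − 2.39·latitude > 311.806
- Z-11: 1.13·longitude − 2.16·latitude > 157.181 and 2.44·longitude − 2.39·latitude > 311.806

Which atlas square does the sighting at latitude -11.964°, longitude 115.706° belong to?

1.13·115.706 − 2.16·-11.964 = 156.590, which is < 157.181
2.44·115.706 − 2.39·-11.964 = 310.917, which is < 311.806
This sign pattern matches Z-1.

Z-1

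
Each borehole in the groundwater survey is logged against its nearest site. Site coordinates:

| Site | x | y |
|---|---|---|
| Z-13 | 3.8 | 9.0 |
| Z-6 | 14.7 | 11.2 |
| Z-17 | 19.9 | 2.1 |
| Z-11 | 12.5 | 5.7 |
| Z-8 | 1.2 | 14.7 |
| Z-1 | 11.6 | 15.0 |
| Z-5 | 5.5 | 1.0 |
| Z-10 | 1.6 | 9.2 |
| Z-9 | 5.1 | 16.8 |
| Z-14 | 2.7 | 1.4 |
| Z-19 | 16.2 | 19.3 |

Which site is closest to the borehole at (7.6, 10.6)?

Z-13

Squared distances to each site:
Z-13: 17.000; Z-6: 50.770; Z-17: 223.540; Z-11: 48.020; Z-8: 57.770; Z-1: 35.360; Z-5: 96.570; Z-10: 37.960; Z-9: 44.690; Z-14: 108.650; Z-19: 149.650.
Minimum at Z-13.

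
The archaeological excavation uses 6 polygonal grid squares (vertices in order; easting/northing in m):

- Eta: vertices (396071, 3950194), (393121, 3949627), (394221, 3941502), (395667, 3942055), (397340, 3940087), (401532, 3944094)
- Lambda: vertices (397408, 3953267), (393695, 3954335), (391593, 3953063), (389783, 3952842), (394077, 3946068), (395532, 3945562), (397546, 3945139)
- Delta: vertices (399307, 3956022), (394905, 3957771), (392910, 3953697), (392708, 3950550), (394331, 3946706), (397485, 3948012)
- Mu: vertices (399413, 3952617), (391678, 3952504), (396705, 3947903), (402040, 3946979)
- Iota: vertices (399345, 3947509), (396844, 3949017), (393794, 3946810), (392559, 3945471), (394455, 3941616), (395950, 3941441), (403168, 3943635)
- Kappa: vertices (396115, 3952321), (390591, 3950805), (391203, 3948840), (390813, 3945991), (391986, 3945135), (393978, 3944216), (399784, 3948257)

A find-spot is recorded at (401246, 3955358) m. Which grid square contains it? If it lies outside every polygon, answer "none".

none

Cast a ray rightward from (401246, 3955358). For each polygon, the edges (by vertex number in listed order) whose endpoints lie on opposite sides of northing = 3955358, where each meets that height, and whether that is right or left of the point:
Eta: no edge straddles that height → 0 crossings.
Lambda: no edge straddles that height → 0 crossings.
Delta: 2–3 at easting≈393723.4 (left), 6–1 at easting≈399156.0 (left) → 0 crossings.
Mu: no edge straddles that height → 0 crossings.
Iota: no edge straddles that height → 0 crossings.
Kappa: no edge straddles that height → 0 crossings.
All counts are even, so the point lies outside every listed polygon.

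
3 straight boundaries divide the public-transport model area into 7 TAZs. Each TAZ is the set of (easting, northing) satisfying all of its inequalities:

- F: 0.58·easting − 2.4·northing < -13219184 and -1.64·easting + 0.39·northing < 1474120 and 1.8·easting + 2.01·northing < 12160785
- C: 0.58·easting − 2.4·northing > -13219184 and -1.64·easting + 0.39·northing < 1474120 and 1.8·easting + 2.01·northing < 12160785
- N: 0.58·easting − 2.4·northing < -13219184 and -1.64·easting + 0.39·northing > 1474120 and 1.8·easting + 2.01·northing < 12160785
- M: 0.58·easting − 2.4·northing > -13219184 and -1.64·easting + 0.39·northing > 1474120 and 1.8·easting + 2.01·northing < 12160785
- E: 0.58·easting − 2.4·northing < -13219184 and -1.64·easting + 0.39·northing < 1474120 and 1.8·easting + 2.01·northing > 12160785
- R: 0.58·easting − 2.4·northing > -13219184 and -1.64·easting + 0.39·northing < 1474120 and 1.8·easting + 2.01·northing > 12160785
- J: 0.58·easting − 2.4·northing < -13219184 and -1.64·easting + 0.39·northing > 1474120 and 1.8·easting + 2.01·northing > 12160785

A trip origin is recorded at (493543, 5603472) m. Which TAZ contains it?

0.58·493543 − 2.4·5603472 = -13162077.860, which is > -13219184
-1.64·493543 + 0.39·5603472 = 1375943.560, which is < 1474120
1.8·493543 + 2.01·5603472 = 12151356.120, which is < 12160785
This sign pattern matches C.

C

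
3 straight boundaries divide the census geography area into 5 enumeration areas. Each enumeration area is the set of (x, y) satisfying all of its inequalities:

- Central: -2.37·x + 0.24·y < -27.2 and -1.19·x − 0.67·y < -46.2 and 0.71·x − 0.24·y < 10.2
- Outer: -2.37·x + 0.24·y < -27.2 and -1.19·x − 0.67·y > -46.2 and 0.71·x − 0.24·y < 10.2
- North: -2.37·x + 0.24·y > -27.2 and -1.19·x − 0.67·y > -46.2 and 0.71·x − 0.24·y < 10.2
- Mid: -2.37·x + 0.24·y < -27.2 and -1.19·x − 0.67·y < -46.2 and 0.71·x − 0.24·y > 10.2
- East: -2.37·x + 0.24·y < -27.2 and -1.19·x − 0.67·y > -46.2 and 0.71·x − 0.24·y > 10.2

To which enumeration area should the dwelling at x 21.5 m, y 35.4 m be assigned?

Central

-2.37·21.5 + 0.24·35.4 = -42.459, which is < -27.2
-1.19·21.5 − 0.67·35.4 = -49.303, which is < -46.2
0.71·21.5 − 0.24·35.4 = 6.769, which is < 10.2
This sign pattern matches Central.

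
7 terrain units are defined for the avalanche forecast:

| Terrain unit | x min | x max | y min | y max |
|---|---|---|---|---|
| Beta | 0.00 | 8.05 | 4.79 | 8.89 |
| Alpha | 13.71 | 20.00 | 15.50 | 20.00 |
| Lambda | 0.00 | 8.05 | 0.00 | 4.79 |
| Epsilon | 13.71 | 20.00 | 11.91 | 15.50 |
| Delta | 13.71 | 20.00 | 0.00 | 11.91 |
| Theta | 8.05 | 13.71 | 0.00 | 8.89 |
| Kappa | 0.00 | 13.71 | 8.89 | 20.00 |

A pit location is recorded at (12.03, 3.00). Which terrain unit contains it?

The point has x = 12.03 and y = 3.00.
Only Theta satisfies 8.05 ≤ x ≤ 13.71 and 0.00 ≤ y ≤ 8.89.

Theta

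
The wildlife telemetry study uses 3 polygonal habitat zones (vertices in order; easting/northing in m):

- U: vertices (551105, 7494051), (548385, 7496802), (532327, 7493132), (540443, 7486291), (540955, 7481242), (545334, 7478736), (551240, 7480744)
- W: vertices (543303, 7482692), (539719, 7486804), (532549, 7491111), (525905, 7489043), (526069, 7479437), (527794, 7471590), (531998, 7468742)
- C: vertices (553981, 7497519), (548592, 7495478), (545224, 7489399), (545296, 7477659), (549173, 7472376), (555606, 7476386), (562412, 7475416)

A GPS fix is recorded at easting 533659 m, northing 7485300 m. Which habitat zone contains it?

Cast a ray rightward from (533659, 7485300). For each polygon, the edges (by vertex number in listed order) whose endpoints lie on opposite sides of northing = 7485300, where each meets that height, and whether that is right or left of the point:
U: 4–5 at easting≈540543.5 (right), 7–1 at easting≈551193.8 (right) → 2 crossings.
W: 1–2 at easting≈541029.9 (right), 4–5 at easting≈525968.9 (left) → 1 crossing.
C: 3–4 at easting≈545249.1 (right), 7–1 at easting≈558641.8 (right) → 2 crossings.
Only W has an odd count, so the point is inside W.

W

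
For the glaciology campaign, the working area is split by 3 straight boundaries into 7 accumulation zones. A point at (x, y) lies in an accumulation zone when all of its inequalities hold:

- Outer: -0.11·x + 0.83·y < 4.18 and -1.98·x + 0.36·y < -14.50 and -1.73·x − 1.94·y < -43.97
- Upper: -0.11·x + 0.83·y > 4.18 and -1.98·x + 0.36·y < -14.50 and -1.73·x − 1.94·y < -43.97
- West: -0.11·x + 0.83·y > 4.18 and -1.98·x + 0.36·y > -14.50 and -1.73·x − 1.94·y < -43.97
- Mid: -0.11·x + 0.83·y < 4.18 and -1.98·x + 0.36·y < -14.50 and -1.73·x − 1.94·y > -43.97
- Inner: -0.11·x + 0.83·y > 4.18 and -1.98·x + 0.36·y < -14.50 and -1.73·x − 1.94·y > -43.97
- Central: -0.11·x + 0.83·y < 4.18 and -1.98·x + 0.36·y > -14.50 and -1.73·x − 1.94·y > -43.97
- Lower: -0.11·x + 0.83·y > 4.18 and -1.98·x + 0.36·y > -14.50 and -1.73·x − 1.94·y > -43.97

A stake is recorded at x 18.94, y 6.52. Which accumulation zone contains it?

-0.11·18.94 + 0.83·6.52 = 3.328, which is < 4.18
-1.98·18.94 + 0.36·6.52 = -35.154, which is < -14.50
-1.73·18.94 − 1.94·6.52 = -45.415, which is < -43.97
This sign pattern matches Outer.

Outer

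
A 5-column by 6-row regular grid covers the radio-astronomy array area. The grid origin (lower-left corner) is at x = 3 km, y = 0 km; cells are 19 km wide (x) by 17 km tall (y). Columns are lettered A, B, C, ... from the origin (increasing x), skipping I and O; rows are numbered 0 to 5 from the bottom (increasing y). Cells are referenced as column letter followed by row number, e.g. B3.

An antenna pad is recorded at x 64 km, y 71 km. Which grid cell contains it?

Column index: ⌊(64 − 3) / 19⌋ = ⌊3.211⌋ = 3 → column D
Row offset from origin: ⌊(71 − 0) / 17⌋ = ⌊4.176⌋ = 4 → row 4

D4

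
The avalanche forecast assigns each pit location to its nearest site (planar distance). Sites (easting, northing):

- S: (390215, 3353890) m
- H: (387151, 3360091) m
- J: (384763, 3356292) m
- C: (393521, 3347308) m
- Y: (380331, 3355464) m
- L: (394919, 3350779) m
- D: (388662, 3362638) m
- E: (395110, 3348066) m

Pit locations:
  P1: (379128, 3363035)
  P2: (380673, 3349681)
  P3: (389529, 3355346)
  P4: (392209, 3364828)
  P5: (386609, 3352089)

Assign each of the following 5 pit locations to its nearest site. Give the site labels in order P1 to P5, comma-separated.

P1 → Y (d²=58767250.00)
P2 → Y (d²=33560053.00)
P3 → S (d²=2590532.00)
P4 → D (d²=17377309.00)
P5 → S (d²=16246837.00)

Y, Y, S, D, S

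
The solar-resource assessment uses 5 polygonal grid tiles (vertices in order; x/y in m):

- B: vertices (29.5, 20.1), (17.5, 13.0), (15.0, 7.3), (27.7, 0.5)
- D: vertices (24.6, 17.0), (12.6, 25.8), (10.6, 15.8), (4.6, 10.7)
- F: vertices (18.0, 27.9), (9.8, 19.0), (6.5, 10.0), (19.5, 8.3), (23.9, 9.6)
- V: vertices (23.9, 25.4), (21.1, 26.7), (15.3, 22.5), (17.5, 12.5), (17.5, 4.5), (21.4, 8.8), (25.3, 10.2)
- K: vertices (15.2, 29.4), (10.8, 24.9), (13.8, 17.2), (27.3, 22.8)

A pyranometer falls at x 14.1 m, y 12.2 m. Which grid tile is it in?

Cast a ray rightward from (14.1, 12.2). For each polygon, the edges (by vertex number in listed order) whose endpoints lie on opposite sides of y = 12.2, where each meets that height, and whether that is right or left of the point:
B: 2–3 at x≈17.15 (right), 4–1 at x≈28.77 (right) → 2 crossings.
D: 3–4 at x≈6.36 (left), 4–1 at x≈9.36 (left) → 0 crossings.
F: 2–3 at x≈7.31 (left), 5–1 at x≈23.06 (right) → 1 crossing.
V: 4–5 at x≈17.50 (right), 7–1 at x≈25.12 (right) → 2 crossings.
K: no edge straddles that height → 0 crossings.
Only F has an odd count, so the point is inside F.

F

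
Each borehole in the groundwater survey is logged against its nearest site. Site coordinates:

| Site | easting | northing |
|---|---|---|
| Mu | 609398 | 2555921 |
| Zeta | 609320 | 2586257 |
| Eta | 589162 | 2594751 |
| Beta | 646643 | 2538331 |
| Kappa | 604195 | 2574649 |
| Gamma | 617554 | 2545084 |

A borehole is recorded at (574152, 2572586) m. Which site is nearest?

Eta

Squared distances to each site:
Mu: 1520002741.000; Zeta: 1423684465.000; Eta: 716587325.000; Beta: 6428350106.000; Kappa: 906837818.000; Gamma: 2640093608.000.
Minimum at Eta.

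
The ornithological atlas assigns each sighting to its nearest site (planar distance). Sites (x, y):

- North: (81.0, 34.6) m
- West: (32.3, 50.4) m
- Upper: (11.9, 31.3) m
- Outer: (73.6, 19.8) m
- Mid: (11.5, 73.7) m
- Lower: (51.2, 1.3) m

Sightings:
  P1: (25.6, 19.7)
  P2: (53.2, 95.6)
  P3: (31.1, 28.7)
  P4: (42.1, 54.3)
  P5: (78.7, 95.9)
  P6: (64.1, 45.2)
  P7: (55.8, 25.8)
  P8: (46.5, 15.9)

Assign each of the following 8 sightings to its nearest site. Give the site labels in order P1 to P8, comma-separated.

Upper, Mid, Upper, West, North, North, Outer, Lower

P1 → Upper (d²=322.25)
P2 → Mid (d²=2218.50)
P3 → Upper (d²=375.40)
P4 → West (d²=111.25)
P5 → North (d²=3762.98)
P6 → North (d²=397.97)
P7 → Outer (d²=352.84)
P8 → Lower (d²=235.25)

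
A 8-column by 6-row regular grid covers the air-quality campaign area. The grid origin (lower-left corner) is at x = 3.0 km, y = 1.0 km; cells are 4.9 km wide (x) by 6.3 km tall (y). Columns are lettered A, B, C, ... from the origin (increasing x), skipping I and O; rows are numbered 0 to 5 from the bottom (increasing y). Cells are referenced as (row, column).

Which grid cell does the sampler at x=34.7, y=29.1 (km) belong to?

Column index: ⌊(34.7 − 3.0) / 4.9⌋ = ⌊6.469⌋ = 6 → column G
Row offset from origin: ⌊(29.1 − 1.0) / 6.3⌋ = ⌊4.460⌋ = 4 → row 4

(4, G)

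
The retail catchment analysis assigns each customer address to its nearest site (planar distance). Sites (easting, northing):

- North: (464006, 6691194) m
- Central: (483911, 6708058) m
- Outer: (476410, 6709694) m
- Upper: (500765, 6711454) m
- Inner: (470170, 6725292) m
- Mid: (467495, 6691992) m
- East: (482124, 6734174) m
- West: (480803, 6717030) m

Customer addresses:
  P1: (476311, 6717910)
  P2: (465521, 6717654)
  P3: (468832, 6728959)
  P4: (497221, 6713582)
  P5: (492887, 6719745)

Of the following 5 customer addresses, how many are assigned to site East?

0

P1 → West
P2 → Inner
P3 → Inner
P4 → Upper
P5 → Upper
0 of the 5 go to East.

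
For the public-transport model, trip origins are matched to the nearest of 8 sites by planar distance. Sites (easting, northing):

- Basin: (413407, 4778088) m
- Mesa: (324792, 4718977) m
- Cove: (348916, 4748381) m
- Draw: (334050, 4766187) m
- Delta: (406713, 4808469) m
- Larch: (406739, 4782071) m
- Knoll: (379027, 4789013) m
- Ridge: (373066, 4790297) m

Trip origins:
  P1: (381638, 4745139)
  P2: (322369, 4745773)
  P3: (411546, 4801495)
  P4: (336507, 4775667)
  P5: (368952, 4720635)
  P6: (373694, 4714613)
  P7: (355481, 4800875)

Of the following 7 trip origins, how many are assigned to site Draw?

2

P1 → Cove
P2 → Draw
P3 → Delta
P4 → Draw
P5 → Cove
P6 → Cove
P7 → Ridge
2 of the 7 go to Draw.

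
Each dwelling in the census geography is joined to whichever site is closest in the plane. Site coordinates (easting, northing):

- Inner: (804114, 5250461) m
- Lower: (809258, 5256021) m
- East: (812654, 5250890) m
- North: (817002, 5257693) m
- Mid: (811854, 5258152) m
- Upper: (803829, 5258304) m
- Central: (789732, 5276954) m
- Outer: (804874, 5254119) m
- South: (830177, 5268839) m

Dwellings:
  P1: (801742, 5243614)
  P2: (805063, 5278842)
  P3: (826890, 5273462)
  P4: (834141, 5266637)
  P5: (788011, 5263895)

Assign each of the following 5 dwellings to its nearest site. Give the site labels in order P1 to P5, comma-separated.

P1 → Inner (d²=52507793.00)
P2 → Central (d²=238604105.00)
P3 → South (d²=32176498.00)
P4 → South (d²=20562100.00)
P5 → Central (d²=173499322.00)

Inner, Central, South, South, Central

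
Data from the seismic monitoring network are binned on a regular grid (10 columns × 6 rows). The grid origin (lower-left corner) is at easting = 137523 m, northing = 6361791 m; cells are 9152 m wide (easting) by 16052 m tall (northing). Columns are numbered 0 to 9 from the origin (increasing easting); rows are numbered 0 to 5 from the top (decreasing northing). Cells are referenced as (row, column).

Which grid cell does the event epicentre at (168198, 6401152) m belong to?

(3, 3)

Column index: ⌊(168198 − 137523) / 9152⌋ = ⌊3.352⌋ = 3
Row offset from origin: ⌊(6401152 − 6361791) / 16052⌋ = ⌊2.452⌋ = 2 → row 3 (counted from top)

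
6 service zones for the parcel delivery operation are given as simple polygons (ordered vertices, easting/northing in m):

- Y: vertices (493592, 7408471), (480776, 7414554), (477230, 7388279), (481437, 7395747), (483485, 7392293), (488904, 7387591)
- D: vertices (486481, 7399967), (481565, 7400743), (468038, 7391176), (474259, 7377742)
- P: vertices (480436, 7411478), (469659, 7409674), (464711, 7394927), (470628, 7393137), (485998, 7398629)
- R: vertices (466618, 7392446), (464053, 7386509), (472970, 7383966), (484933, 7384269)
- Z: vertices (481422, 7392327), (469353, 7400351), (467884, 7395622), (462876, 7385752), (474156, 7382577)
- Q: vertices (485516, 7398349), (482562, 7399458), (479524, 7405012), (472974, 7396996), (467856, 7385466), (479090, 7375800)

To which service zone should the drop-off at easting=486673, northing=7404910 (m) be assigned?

Cast a ray rightward from (486673, 7404910). For each polygon, the edges (by vertex number in listed order) whose endpoints lie on opposite sides of northing = 7404910, where each meets that height, and whether that is right or left of the point:
Y: 2–3 at easting≈479474.5 (left), 6–1 at easting≈492792.5 (right) → 1 crossing.
D: no edge straddles that height → 0 crossings.
P: 2–3 at easting≈468060.6 (left), 5–1 at easting≈483279.1 (left) → 0 crossings.
R: no edge straddles that height → 0 crossings.
Z: no edge straddles that height → 0 crossings.
Q: 2–3 at easting≈479579.8 (left), 3–4 at easting≈479440.7 (left) → 0 crossings.
Only Y has an odd count, so the point is inside Y.

Y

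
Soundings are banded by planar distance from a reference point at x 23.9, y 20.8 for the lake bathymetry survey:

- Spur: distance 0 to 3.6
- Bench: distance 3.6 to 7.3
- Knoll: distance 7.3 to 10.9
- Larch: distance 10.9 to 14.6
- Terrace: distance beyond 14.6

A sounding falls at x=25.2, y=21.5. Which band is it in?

Spur

Distance = √((25.2−23.9)² + (21.5−20.8)²) = √(1.690 + 0.490) = 1.476.
0 ≤ 1.476 < 3.6 → Spur.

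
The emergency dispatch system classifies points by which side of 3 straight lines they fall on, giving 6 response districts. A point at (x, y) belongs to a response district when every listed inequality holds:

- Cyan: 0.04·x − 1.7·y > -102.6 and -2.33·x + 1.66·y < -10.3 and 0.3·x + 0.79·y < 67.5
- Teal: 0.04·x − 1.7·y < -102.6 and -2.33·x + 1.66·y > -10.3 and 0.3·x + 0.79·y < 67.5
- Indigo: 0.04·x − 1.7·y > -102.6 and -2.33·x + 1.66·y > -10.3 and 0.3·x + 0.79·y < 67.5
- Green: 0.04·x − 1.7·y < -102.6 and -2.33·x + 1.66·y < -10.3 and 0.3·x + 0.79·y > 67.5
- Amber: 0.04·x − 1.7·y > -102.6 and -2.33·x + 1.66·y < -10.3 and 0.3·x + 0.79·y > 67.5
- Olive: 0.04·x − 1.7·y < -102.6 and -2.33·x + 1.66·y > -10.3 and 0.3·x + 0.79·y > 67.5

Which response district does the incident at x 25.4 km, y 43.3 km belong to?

0.04·25.4 − 1.7·43.3 = -72.594, which is > -102.6
-2.33·25.4 + 1.66·43.3 = 12.696, which is > -10.3
0.3·25.4 + 0.79·43.3 = 41.827, which is < 67.5
This sign pattern matches Indigo.

Indigo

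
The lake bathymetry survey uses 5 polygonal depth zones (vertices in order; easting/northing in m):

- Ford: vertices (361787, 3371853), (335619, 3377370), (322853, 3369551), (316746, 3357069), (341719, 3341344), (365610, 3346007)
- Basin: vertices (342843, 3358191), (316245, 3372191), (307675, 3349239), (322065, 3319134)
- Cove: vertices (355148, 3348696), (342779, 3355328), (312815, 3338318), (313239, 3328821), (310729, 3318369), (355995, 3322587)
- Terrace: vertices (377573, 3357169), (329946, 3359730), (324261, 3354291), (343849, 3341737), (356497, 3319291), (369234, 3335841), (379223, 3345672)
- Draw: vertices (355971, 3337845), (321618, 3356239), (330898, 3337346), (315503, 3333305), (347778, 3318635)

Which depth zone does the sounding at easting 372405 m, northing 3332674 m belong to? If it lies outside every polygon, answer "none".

none

Cast a ray rightward from (372405, 3332674). For each polygon, the edges (by vertex number in listed order) whose endpoints lie on opposite sides of northing = 3332674, where each meets that height, and whether that is right or left of the point:
Ford: no edge straddles that height → 0 crossings.
Basin: 3–4 at easting≈315593.0 (left), 4–1 at easting≈329268.2 (left) → 0 crossings.
Cove: 3–4 at easting≈313067.0 (left), 6–1 at easting≈355667.8 (left) → 0 crossings.
Terrace: 4–5 at easting≈348955.9 (left), 5–6 at easting≈366796.7 (left) → 0 crossings.
Draw: 4–5 at easting≈316891.2 (left), 5–1 at easting≈353765.6 (left) → 0 crossings.
All counts are even, so the point lies outside every listed polygon.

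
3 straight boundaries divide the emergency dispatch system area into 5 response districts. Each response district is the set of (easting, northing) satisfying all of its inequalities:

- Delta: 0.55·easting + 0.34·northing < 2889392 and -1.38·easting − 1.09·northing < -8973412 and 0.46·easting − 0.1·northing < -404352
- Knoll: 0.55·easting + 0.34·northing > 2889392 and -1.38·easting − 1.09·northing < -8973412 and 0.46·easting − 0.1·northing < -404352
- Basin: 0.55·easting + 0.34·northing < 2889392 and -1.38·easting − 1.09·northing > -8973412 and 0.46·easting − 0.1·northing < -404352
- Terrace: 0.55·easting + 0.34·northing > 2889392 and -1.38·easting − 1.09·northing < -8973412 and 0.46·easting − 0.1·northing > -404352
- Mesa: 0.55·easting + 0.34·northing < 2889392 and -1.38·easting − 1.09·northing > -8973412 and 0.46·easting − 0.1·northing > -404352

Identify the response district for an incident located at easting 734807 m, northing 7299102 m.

0.55·734807 + 0.34·7299102 = 2885838.530, which is < 2889392
-1.38·734807 − 1.09·7299102 = -8970054.840, which is > -8973412
0.46·734807 − 0.1·7299102 = -391898.980, which is > -404352
This sign pattern matches Mesa.

Mesa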